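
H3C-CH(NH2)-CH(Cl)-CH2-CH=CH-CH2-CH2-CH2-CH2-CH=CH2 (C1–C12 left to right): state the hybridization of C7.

C7: 4 σ bonds; 4 regions of electron density → sp3.

sp3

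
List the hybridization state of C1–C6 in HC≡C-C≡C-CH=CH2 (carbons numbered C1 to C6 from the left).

C1 sp, C2 sp, C3 sp, C4 sp, C5 sp2, C6 sp2

C1 carries 2 σ bonds, plus two π bonds, giving a steric number of 2, so it is sp.
C2 has 2 σ bonds, plus two π bonds: steric number 2 → sp.
C3: 2 σ bonds, plus two π bonds — 2 electron domains, sp.
C4 has 2 σ bonds, plus two π bonds: steric number 2 → sp.
C5 carries 3 σ bonds, plus one π bond, giving a steric number of 3, so it is sp2.
C6 is sp2: 3 σ bonds, plus one π bond, 3 electron-density regions.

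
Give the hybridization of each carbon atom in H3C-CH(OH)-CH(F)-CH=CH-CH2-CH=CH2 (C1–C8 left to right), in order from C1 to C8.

C1 sp3, C2 sp3, C3 sp3, C4 sp2, C5 sp2, C6 sp3, C7 sp2, C8 sp2

C1: 4 σ bonds — 4 electron domains, sp3.
C2: 4 σ bonds — 4 electron domains, sp3.
C3 (4 σ bonds) has steric number 4: sp3.
C4: 3 σ bonds, plus one π bond; 3 regions of electron density → sp2.
C5 (3 σ bonds, plus one π bond) has steric number 3: sp2.
C6 carries 4 σ bonds, giving a steric number of 4, so it is sp3.
C7: 3 σ bonds, plus one π bond; 3 regions of electron density → sp2.
C8: 3 σ bonds, plus one π bond; 3 regions of electron density → sp2.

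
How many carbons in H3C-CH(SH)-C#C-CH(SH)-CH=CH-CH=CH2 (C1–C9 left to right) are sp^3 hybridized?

3

C1: sp3 ✓
C2: sp3 ✓
C3: sp
C4: sp
C5: sp3 ✓
C6: sp2
C7: sp2
C8: sp2
C9: sp2
C1, C2, C5 → 3 sp3 carbons.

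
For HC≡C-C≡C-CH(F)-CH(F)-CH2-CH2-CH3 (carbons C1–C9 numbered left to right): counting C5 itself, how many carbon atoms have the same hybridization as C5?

C5 is sp3 (only σ bonds).
C1: sp
C2: sp
C3: sp
C4: sp
C5: sp3 ✓
C6: sp3 ✓
C7: sp3 ✓
C8: sp3 ✓
C9: sp3 ✓
5 carbons are sp3.

5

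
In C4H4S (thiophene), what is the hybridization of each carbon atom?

Each carbon atom: 3 σ bonds, plus one π bond — 3 electron domains, sp2.

sp²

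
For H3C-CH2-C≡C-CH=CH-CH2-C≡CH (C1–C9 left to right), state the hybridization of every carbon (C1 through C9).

C1 sp3, C2 sp3, C3 sp, C4 sp, C5 sp2, C6 sp2, C7 sp3, C8 sp, C9 sp

C1: 4 σ bonds — 4 electron domains, sp3.
C2: 4 σ bonds — 4 electron domains, sp3.
C3 carries 2 σ bonds, plus two π bonds, giving a steric number of 2, so it is sp.
C4 — 2 σ bonds, plus two π bonds. Steric number 2, so sp.
C5: 3 σ bonds, plus one π bond; 3 regions of electron density → sp2.
C6 has 3 σ bonds, plus one π bond: steric number 3 → sp2.
C7 carries 4 σ bonds, giving a steric number of 4, so it is sp3.
C8: 2 σ bonds, plus two π bonds; 2 regions of electron density → sp.
C9 has 2 σ bonds, plus two π bonds: steric number 2 → sp.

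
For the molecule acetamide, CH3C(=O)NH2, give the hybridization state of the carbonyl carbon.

The carbonyl carbon (3 σ bonds, plus one π bond) has steric number 3: sp2.

sp^2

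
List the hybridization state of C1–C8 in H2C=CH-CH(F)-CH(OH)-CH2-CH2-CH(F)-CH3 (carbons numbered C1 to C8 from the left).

C1 sp2, C2 sp2, C3 sp3, C4 sp3, C5 sp3, C6 sp3, C7 sp3, C8 sp3

C1 carries 3 σ bonds, plus one π bond, giving a steric number of 3, so it is sp2.
C2: 3 σ bonds, plus one π bond — 3 electron domains, sp2.
C3: 4 σ bonds; 4 regions of electron density → sp3.
C4 (4 σ bonds) has steric number 4: sp3.
C5 has 4 σ bonds: steric number 4 → sp3.
C6 carries 4 σ bonds, giving a steric number of 4, so it is sp3.
C7 is sp3: 4 σ bonds, 4 electron-density regions.
C8 carries 4 σ bonds, giving a steric number of 4, so it is sp3.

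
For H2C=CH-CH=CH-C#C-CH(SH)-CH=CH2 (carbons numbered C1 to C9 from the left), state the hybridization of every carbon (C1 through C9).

C1 sp2, C2 sp2, C3 sp2, C4 sp2, C5 sp, C6 sp, C7 sp3, C8 sp2, C9 sp2

C1 (3 σ bonds, plus one π bond) has steric number 3: sp2.
C2 is sp2: 3 σ bonds, plus one π bond, 3 electron-density regions.
C3 carries 3 σ bonds, plus one π bond, giving a steric number of 3, so it is sp2.
C4: 3 σ bonds, plus one π bond; 3 regions of electron density → sp2.
C5 carries 2 σ bonds, plus two π bonds, giving a steric number of 2, so it is sp.
C6 is sp: 2 σ bonds, plus two π bonds, 2 electron-density regions.
C7: 4 σ bonds; 4 regions of electron density → sp3.
C8: 3 σ bonds, plus one π bond; 3 regions of electron density → sp2.
C9 — 3 σ bonds, plus one π bond. Steric number 3, so sp2.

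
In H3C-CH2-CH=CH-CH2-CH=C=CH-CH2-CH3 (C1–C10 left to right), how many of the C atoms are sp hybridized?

1

C1: sp3
C2: sp3
C3: sp2
C4: sp2
C5: sp3
C6: sp2
C7: sp ✓
C8: sp2
C9: sp3
C10: sp3
C7 → 1 sp carbon.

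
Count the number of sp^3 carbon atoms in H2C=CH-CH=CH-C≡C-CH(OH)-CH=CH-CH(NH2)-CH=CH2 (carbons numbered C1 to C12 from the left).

2

C1: sp2
C2: sp2
C3: sp2
C4: sp2
C5: sp
C6: sp
C7: sp3 ✓
C8: sp2
C9: sp2
C10: sp3 ✓
C11: sp2
C12: sp2
C7, C10 → 2 sp3 carbons.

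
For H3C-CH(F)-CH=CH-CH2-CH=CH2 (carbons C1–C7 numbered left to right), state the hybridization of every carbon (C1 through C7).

C1 sp3, C2 sp3, C3 sp2, C4 sp2, C5 sp3, C6 sp2, C7 sp2

C1 — 4 σ bonds. Steric number 4, so sp3.
C2 (4 σ bonds) has steric number 4: sp3.
C3 carries 3 σ bonds, plus one π bond, giving a steric number of 3, so it is sp2.
C4 is sp2: 3 σ bonds, plus one π bond, 3 electron-density regions.
C5: 4 σ bonds; 4 regions of electron density → sp3.
C6: 3 σ bonds, plus one π bond — 3 electron domains, sp2.
C7: 3 σ bonds, plus one π bond; 3 regions of electron density → sp2.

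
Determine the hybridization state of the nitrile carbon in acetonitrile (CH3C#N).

The nitrile carbon carries 2 σ bonds, plus two π bonds, giving a steric number of 2, so it is sp.

sp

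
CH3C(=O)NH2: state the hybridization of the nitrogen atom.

The nitrogen lone pair is delocalised into the carbonyl π system (amide resonance), so N is planar sp2 rather than the sp3 a naive steric count of 4 would suggest.

sp2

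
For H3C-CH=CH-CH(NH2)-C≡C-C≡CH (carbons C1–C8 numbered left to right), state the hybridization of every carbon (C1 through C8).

C1 sp3, C2 sp2, C3 sp2, C4 sp3, C5 sp, C6 sp, C7 sp, C8 sp

C1 (4 σ bonds) has steric number 4: sp3.
C2: 3 σ bonds, plus one π bond — 3 electron domains, sp2.
C3 — 3 σ bonds, plus one π bond. Steric number 3, so sp2.
C4 — 4 σ bonds. Steric number 4, so sp3.
C5: 2 σ bonds, plus two π bonds — 2 electron domains, sp.
C6 carries 2 σ bonds, plus two π bonds, giving a steric number of 2, so it is sp.
C7 is sp: 2 σ bonds, plus two π bonds, 2 electron-density regions.
C8: 2 σ bonds, plus two π bonds — 2 electron domains, sp.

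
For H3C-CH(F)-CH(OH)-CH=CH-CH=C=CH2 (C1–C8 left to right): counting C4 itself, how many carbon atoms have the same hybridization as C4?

C4 is sp2 (one π bond).
C1: sp3
C2: sp3
C3: sp3
C4: sp2 ✓
C5: sp2 ✓
C6: sp2 ✓
C7: sp
C8: sp2 ✓
4 carbons are sp2.

4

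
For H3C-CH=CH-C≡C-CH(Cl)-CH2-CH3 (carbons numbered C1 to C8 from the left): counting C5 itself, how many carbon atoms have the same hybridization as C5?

C5 is sp (two π bonds).
C1: sp3
C2: sp2
C3: sp2
C4: sp ✓
C5: sp ✓
C6: sp3
C7: sp3
C8: sp3
2 carbons are sp.

2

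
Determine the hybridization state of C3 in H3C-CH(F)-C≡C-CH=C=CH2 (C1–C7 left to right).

C3: 2 σ bonds, plus two π bonds; 2 regions of electron density → sp.

sp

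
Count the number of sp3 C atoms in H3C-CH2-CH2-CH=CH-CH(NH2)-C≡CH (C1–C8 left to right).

4

C1: sp3 ✓
C2: sp3 ✓
C3: sp3 ✓
C4: sp2
C5: sp2
C6: sp3 ✓
C7: sp
C8: sp
C1, C2, C3, C6 → 4 sp3 carbons.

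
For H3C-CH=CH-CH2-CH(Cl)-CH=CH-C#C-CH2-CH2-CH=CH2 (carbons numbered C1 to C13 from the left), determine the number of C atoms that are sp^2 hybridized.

C1: sp3
C2: sp2 ✓
C3: sp2 ✓
C4: sp3
C5: sp3
C6: sp2 ✓
C7: sp2 ✓
C8: sp
C9: sp
C10: sp3
C11: sp3
C12: sp2 ✓
C13: sp2 ✓
C2, C3, C6, C7, C12, C13 → 6 sp2 carbons.

6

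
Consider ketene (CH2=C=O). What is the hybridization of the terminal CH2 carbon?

The terminal CH2 carbon is sp2: 3 σ bonds, plus one π bond, 3 electron-density regions.

sp^2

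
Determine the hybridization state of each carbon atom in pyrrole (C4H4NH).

Each carbon atom — 3 σ bonds, plus one π bond. Steric number 3, so sp2.

sp2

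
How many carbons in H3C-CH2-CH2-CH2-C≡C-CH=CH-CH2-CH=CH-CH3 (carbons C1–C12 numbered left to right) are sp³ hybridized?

C1: sp3 ✓
C2: sp3 ✓
C3: sp3 ✓
C4: sp3 ✓
C5: sp
C6: sp
C7: sp2
C8: sp2
C9: sp3 ✓
C10: sp2
C11: sp2
C12: sp3 ✓
C1, C2, C3, C4, C9, C12 → 6 sp3 carbons.

6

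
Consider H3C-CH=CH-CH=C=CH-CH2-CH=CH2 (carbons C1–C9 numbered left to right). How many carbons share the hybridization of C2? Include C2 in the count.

C2 is sp2 (one π bond).
C1: sp3
C2: sp2 ✓
C3: sp2 ✓
C4: sp2 ✓
C5: sp
C6: sp2 ✓
C7: sp3
C8: sp2 ✓
C9: sp2 ✓
6 carbons are sp2.

6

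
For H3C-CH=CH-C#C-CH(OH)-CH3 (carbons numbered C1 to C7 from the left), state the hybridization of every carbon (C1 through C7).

C1 sp3, C2 sp2, C3 sp2, C4 sp, C5 sp, C6 sp3, C7 sp3

C1 has 4 σ bonds: steric number 4 → sp3.
C2 has 3 σ bonds, plus one π bond: steric number 3 → sp2.
C3: 3 σ bonds, plus one π bond; 3 regions of electron density → sp2.
C4: 2 σ bonds, plus two π bonds; 2 regions of electron density → sp.
C5 — 2 σ bonds, plus two π bonds. Steric number 2, so sp.
C6 has 4 σ bonds: steric number 4 → sp3.
C7 carries 4 σ bonds, giving a steric number of 4, so it is sp3.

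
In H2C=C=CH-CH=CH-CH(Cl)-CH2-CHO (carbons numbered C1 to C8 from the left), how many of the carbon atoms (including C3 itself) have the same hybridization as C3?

5

C3 is sp2 (one π bond).
C1: sp2 ✓
C2: sp
C3: sp2 ✓
C4: sp2 ✓
C5: sp2 ✓
C6: sp3
C7: sp3
C8: sp2 ✓
5 carbons are sp2.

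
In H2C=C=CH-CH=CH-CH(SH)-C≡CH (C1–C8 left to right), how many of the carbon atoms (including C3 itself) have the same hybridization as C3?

4

C3 is sp2 (one π bond).
C1: sp2 ✓
C2: sp
C3: sp2 ✓
C4: sp2 ✓
C5: sp2 ✓
C6: sp3
C7: sp
C8: sp
4 carbons are sp2.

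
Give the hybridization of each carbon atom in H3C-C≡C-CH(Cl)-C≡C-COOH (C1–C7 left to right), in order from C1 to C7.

C1 — 4 σ bonds. Steric number 4, so sp3.
C2: 2 σ bonds, plus two π bonds — 2 electron domains, sp.
C3: 2 σ bonds, plus two π bonds — 2 electron domains, sp.
C4 — 4 σ bonds. Steric number 4, so sp3.
C5: 2 σ bonds, plus two π bonds; 2 regions of electron density → sp.
C6 carries 2 σ bonds, plus two π bonds, giving a steric number of 2, so it is sp.
C7: 3 σ bonds, plus one π bond — 3 electron domains, sp2.

C1 sp3, C2 sp, C3 sp, C4 sp3, C5 sp, C6 sp, C7 sp2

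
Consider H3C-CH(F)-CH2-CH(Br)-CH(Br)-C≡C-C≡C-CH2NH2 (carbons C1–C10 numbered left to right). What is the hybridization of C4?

C4 is sp3: 4 σ bonds, 4 electron-density regions.

sp^3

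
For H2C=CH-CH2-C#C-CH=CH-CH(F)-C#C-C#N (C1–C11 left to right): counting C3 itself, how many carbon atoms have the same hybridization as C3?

C3 is sp3 (only σ bonds).
C1: sp2
C2: sp2
C3: sp3 ✓
C4: sp
C5: sp
C6: sp2
C7: sp2
C8: sp3 ✓
C9: sp
C10: sp
C11: sp
2 carbons are sp3.

2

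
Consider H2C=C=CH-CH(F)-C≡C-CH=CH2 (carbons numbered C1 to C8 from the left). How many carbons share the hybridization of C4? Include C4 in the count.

C4 is sp3 (only σ bonds).
C1: sp2
C2: sp
C3: sp2
C4: sp3 ✓
C5: sp
C6: sp
C7: sp2
C8: sp2
1 carbon is sp3.

1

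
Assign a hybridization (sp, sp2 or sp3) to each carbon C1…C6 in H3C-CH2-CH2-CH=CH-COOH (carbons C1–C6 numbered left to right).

C1 has 4 σ bonds: steric number 4 → sp3.
C2 (4 σ bonds) has steric number 4: sp3.
C3: 4 σ bonds — 4 electron domains, sp3.
C4: 3 σ bonds, plus one π bond; 3 regions of electron density → sp2.
C5 has 3 σ bonds, plus one π bond: steric number 3 → sp2.
C6 carries 3 σ bonds, plus one π bond, giving a steric number of 3, so it is sp2.

C1 sp3, C2 sp3, C3 sp3, C4 sp2, C5 sp2, C6 sp2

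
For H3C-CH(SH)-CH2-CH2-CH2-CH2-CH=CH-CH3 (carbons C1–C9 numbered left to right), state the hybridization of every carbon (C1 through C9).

C1 carries 4 σ bonds, giving a steric number of 4, so it is sp3.
C2 (4 σ bonds) has steric number 4: sp3.
C3 has 4 σ bonds: steric number 4 → sp3.
C4: 4 σ bonds — 4 electron domains, sp3.
C5 (4 σ bonds) has steric number 4: sp3.
C6: 4 σ bonds; 4 regions of electron density → sp3.
C7 is sp2: 3 σ bonds, plus one π bond, 3 electron-density regions.
C8: 3 σ bonds, plus one π bond — 3 electron domains, sp2.
C9 carries 4 σ bonds, giving a steric number of 4, so it is sp3.

C1 sp3, C2 sp3, C3 sp3, C4 sp3, C5 sp3, C6 sp3, C7 sp2, C8 sp2, C9 sp3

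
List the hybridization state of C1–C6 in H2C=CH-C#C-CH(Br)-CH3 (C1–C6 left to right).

C1 sp2, C2 sp2, C3 sp, C4 sp, C5 sp3, C6 sp3

C1 is sp2: 3 σ bonds, plus one π bond, 3 electron-density regions.
C2 (3 σ bonds, plus one π bond) has steric number 3: sp2.
C3 (2 σ bonds, plus two π bonds) has steric number 2: sp.
C4 carries 2 σ bonds, plus two π bonds, giving a steric number of 2, so it is sp.
C5: 4 σ bonds; 4 regions of electron density → sp3.
C6 has 4 σ bonds: steric number 4 → sp3.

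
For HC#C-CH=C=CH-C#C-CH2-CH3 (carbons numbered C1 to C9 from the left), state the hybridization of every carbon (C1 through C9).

C1: 2 σ bonds, plus two π bonds — 2 electron domains, sp.
C2 (2 σ bonds, plus two π bonds) has steric number 2: sp.
C3 — 3 σ bonds, plus one π bond. Steric number 3, so sp2.
C4 has 2 σ bonds, plus two π bonds: steric number 2 → sp.
C5: 3 σ bonds, plus one π bond — 3 electron domains, sp2.
C6 — 2 σ bonds, plus two π bonds. Steric number 2, so sp.
C7: 2 σ bonds, plus two π bonds; 2 regions of electron density → sp.
C8: 4 σ bonds; 4 regions of electron density → sp3.
C9: 4 σ bonds — 4 electron domains, sp3.

C1 sp, C2 sp, C3 sp2, C4 sp, C5 sp2, C6 sp, C7 sp, C8 sp3, C9 sp3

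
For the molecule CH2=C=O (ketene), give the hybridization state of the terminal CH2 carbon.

sp²

The terminal CH2 carbon: 3 σ bonds, plus one π bond — 3 electron domains, sp2.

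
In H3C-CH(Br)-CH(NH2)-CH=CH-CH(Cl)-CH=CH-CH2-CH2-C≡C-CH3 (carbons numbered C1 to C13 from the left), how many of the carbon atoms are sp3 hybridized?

7

C1: sp3 ✓
C2: sp3 ✓
C3: sp3 ✓
C4: sp2
C5: sp2
C6: sp3 ✓
C7: sp2
C8: sp2
C9: sp3 ✓
C10: sp3 ✓
C11: sp
C12: sp
C13: sp3 ✓
C1, C2, C3, C6, C9, C10, C13 → 7 sp3 carbons.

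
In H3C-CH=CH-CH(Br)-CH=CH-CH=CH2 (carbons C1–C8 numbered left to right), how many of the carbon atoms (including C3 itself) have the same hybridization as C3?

6

C3 is sp2 (one π bond).
C1: sp3
C2: sp2 ✓
C3: sp2 ✓
C4: sp3
C5: sp2 ✓
C6: sp2 ✓
C7: sp2 ✓
C8: sp2 ✓
6 carbons are sp2.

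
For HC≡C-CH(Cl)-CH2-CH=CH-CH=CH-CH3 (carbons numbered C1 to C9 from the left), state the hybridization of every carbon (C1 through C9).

C1 is sp: 2 σ bonds, plus two π bonds, 2 electron-density regions.
C2: 2 σ bonds, plus two π bonds; 2 regions of electron density → sp.
C3: 4 σ bonds — 4 electron domains, sp3.
C4: 4 σ bonds; 4 regions of electron density → sp3.
C5 carries 3 σ bonds, plus one π bond, giving a steric number of 3, so it is sp2.
C6 carries 3 σ bonds, plus one π bond, giving a steric number of 3, so it is sp2.
C7 has 3 σ bonds, plus one π bond: steric number 3 → sp2.
C8 carries 3 σ bonds, plus one π bond, giving a steric number of 3, so it is sp2.
C9 (4 σ bonds) has steric number 4: sp3.

C1 sp, C2 sp, C3 sp3, C4 sp3, C5 sp2, C6 sp2, C7 sp2, C8 sp2, C9 sp3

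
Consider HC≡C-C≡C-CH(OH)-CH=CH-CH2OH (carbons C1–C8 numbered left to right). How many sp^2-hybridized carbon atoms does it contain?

C1: sp
C2: sp
C3: sp
C4: sp
C5: sp3
C6: sp2 ✓
C7: sp2 ✓
C8: sp3
C6, C7 → 2 sp2 carbons.

2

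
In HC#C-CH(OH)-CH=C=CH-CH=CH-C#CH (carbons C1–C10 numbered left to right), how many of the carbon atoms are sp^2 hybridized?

4

C1: sp
C2: sp
C3: sp3
C4: sp2 ✓
C5: sp
C6: sp2 ✓
C7: sp2 ✓
C8: sp2 ✓
C9: sp
C10: sp
C4, C6, C7, C8 → 4 sp2 carbons.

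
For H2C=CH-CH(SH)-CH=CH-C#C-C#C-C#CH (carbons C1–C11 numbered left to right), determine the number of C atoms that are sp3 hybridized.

C1: sp2
C2: sp2
C3: sp3 ✓
C4: sp2
C5: sp2
C6: sp
C7: sp
C8: sp
C9: sp
C10: sp
C11: sp
C3 → 1 sp3 carbon.

1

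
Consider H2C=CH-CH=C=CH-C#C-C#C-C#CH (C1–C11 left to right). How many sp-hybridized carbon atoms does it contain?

C1: sp2
C2: sp2
C3: sp2
C4: sp ✓
C5: sp2
C6: sp ✓
C7: sp ✓
C8: sp ✓
C9: sp ✓
C10: sp ✓
C11: sp ✓
C4, C6, C7, C8, C9, C10, C11 → 7 sp carbons.

7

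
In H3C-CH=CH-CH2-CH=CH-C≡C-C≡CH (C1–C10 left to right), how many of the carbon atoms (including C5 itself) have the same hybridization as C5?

C5 is sp2 (one π bond).
C1: sp3
C2: sp2 ✓
C3: sp2 ✓
C4: sp3
C5: sp2 ✓
C6: sp2 ✓
C7: sp
C8: sp
C9: sp
C10: sp
4 carbons are sp2.

4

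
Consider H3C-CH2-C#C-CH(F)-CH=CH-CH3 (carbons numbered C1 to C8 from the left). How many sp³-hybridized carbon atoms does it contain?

C1: sp3 ✓
C2: sp3 ✓
C3: sp
C4: sp
C5: sp3 ✓
C6: sp2
C7: sp2
C8: sp3 ✓
C1, C2, C5, C8 → 4 sp3 carbons.

4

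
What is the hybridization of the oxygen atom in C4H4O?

sp2

One O lone pair is in the aromatic π system (p orbital), the other is in an sp2 hybrid in the ring plane; O has two σ bonds + one in-plane lone pair → sp2.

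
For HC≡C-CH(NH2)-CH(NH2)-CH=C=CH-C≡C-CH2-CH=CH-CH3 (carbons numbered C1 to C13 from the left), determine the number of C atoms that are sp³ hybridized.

C1: sp
C2: sp
C3: sp3 ✓
C4: sp3 ✓
C5: sp2
C6: sp
C7: sp2
C8: sp
C9: sp
C10: sp3 ✓
C11: sp2
C12: sp2
C13: sp3 ✓
C3, C4, C10, C13 → 4 sp3 carbons.

4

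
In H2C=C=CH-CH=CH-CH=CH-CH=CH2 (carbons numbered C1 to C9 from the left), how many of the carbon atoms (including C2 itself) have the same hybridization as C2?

C2 is sp (two π bonds).
C1: sp2
C2: sp ✓
C3: sp2
C4: sp2
C5: sp2
C6: sp2
C7: sp2
C8: sp2
C9: sp2
1 carbon is sp.

1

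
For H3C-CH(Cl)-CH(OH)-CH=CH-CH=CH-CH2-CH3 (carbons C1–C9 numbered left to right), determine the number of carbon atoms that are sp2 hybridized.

C1: sp3
C2: sp3
C3: sp3
C4: sp2 ✓
C5: sp2 ✓
C6: sp2 ✓
C7: sp2 ✓
C8: sp3
C9: sp3
C4, C5, C6, C7 → 4 sp2 carbons.

4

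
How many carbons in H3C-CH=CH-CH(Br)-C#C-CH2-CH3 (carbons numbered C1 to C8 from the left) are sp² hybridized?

2

C1: sp3
C2: sp2 ✓
C3: sp2 ✓
C4: sp3
C5: sp
C6: sp
C7: sp3
C8: sp3
C2, C3 → 2 sp2 carbons.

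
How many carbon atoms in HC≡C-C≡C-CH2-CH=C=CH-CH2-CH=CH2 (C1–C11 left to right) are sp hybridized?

5

C1: sp ✓
C2: sp ✓
C3: sp ✓
C4: sp ✓
C5: sp3
C6: sp2
C7: sp ✓
C8: sp2
C9: sp3
C10: sp2
C11: sp2
C1, C2, C3, C4, C7 → 5 sp carbons.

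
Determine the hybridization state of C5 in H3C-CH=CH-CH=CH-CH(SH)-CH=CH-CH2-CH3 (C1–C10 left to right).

C5: 3 σ bonds, plus one π bond; 3 regions of electron density → sp2.

sp²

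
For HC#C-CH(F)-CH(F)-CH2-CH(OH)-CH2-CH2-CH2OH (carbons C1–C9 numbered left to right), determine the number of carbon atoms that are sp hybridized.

C1: sp ✓
C2: sp ✓
C3: sp3
C4: sp3
C5: sp3
C6: sp3
C7: sp3
C8: sp3
C9: sp3
C1, C2 → 2 sp carbons.

2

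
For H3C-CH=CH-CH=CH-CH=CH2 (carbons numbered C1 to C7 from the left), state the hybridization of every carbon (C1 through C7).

C1 sp3, C2 sp2, C3 sp2, C4 sp2, C5 sp2, C6 sp2, C7 sp2

C1: 4 σ bonds; 4 regions of electron density → sp3.
C2: 3 σ bonds, plus one π bond — 3 electron domains, sp2.
C3 — 3 σ bonds, plus one π bond. Steric number 3, so sp2.
C4 has 3 σ bonds, plus one π bond: steric number 3 → sp2.
C5 carries 3 σ bonds, plus one π bond, giving a steric number of 3, so it is sp2.
C6: 3 σ bonds, plus one π bond — 3 electron domains, sp2.
C7 — 3 σ bonds, plus one π bond. Steric number 3, so sp2.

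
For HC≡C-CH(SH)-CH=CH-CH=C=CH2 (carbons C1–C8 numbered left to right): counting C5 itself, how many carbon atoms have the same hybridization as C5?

4

C5 is sp2 (one π bond).
C1: sp
C2: sp
C3: sp3
C4: sp2 ✓
C5: sp2 ✓
C6: sp2 ✓
C7: sp
C8: sp2 ✓
4 carbons are sp2.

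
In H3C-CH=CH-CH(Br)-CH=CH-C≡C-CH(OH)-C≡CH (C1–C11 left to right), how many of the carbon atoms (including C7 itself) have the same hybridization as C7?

4

C7 is sp (two π bonds).
C1: sp3
C2: sp2
C3: sp2
C4: sp3
C5: sp2
C6: sp2
C7: sp ✓
C8: sp ✓
C9: sp3
C10: sp ✓
C11: sp ✓
4 carbons are sp.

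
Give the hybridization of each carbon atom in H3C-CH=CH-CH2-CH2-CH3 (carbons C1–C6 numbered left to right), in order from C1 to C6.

C1 carries 4 σ bonds, giving a steric number of 4, so it is sp3.
C2: 3 σ bonds, plus one π bond; 3 regions of electron density → sp2.
C3 has 3 σ bonds, plus one π bond: steric number 3 → sp2.
C4 is sp3: 4 σ bonds, 4 electron-density regions.
C5 (4 σ bonds) has steric number 4: sp3.
C6 (4 σ bonds) has steric number 4: sp3.

C1 sp3, C2 sp2, C3 sp2, C4 sp3, C5 sp3, C6 sp3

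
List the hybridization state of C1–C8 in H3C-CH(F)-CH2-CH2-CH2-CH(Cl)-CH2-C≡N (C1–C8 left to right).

C1 sp3, C2 sp3, C3 sp3, C4 sp3, C5 sp3, C6 sp3, C7 sp3, C8 sp

C1 is sp3: 4 σ bonds, 4 electron-density regions.
C2 (4 σ bonds) has steric number 4: sp3.
C3: 4 σ bonds; 4 regions of electron density → sp3.
C4: 4 σ bonds; 4 regions of electron density → sp3.
C5 carries 4 σ bonds, giving a steric number of 4, so it is sp3.
C6 is sp3: 4 σ bonds, 4 electron-density regions.
C7 — 4 σ bonds. Steric number 4, so sp3.
C8: 2 σ bonds, plus two π bonds; 2 regions of electron density → sp.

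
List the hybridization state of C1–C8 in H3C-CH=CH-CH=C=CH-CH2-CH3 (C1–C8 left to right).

C1 sp3, C2 sp2, C3 sp2, C4 sp2, C5 sp, C6 sp2, C7 sp3, C8 sp3

C1 — 4 σ bonds. Steric number 4, so sp3.
C2: 3 σ bonds, plus one π bond — 3 electron domains, sp2.
C3: 3 σ bonds, plus one π bond — 3 electron domains, sp2.
C4 has 3 σ bonds, plus one π bond: steric number 3 → sp2.
C5 (2 σ bonds, plus two π bonds) has steric number 2: sp.
C6 carries 3 σ bonds, plus one π bond, giving a steric number of 3, so it is sp2.
C7: 4 σ bonds; 4 regions of electron density → sp3.
C8 has 4 σ bonds: steric number 4 → sp3.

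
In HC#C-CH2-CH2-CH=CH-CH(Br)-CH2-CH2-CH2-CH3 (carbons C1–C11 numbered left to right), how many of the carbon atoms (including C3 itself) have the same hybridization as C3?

7

C3 is sp3 (only σ bonds).
C1: sp
C2: sp
C3: sp3 ✓
C4: sp3 ✓
C5: sp2
C6: sp2
C7: sp3 ✓
C8: sp3 ✓
C9: sp3 ✓
C10: sp3 ✓
C11: sp3 ✓
7 carbons are sp3.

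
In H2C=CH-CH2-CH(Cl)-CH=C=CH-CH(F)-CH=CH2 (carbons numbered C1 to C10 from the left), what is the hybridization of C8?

sp^3

C8 is sp3: 4 σ bonds, 4 electron-density regions.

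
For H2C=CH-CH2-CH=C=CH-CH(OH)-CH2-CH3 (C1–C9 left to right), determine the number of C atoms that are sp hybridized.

C1: sp2
C2: sp2
C3: sp3
C4: sp2
C5: sp ✓
C6: sp2
C7: sp3
C8: sp3
C9: sp3
C5 → 1 sp carbon.

1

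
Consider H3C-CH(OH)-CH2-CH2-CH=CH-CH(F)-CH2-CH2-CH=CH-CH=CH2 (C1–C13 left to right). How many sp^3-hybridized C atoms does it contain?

C1: sp3 ✓
C2: sp3 ✓
C3: sp3 ✓
C4: sp3 ✓
C5: sp2
C6: sp2
C7: sp3 ✓
C8: sp3 ✓
C9: sp3 ✓
C10: sp2
C11: sp2
C12: sp2
C13: sp2
C1, C2, C3, C4, C7, C8, C9 → 7 sp3 carbons.

7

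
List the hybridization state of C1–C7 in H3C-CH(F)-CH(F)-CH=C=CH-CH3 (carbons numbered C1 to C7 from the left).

C1: 4 σ bonds; 4 regions of electron density → sp3.
C2: 4 σ bonds — 4 electron domains, sp3.
C3 — 4 σ bonds. Steric number 4, so sp3.
C4 carries 3 σ bonds, plus one π bond, giving a steric number of 3, so it is sp2.
C5 — 2 σ bonds, plus two π bonds. Steric number 2, so sp.
C6 has 3 σ bonds, plus one π bond: steric number 3 → sp2.
C7 — 4 σ bonds. Steric number 4, so sp3.

C1 sp3, C2 sp3, C3 sp3, C4 sp2, C5 sp, C6 sp2, C7 sp3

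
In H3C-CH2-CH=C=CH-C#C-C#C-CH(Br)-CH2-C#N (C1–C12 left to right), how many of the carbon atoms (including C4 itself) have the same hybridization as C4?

6

C4 is sp (two π bonds).
C1: sp3
C2: sp3
C3: sp2
C4: sp ✓
C5: sp2
C6: sp ✓
C7: sp ✓
C8: sp ✓
C9: sp ✓
C10: sp3
C11: sp3
C12: sp ✓
6 carbons are sp.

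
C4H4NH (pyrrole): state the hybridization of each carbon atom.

sp^2

Each carbon atom: 3 σ bonds, plus one π bond — 3 electron domains, sp2.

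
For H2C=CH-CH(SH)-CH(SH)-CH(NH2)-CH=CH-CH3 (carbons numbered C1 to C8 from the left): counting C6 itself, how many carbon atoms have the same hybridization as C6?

C6 is sp2 (one π bond).
C1: sp2 ✓
C2: sp2 ✓
C3: sp3
C4: sp3
C5: sp3
C6: sp2 ✓
C7: sp2 ✓
C8: sp3
4 carbons are sp2.

4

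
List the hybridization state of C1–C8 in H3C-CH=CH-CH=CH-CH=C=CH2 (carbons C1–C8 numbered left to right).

C1 sp3, C2 sp2, C3 sp2, C4 sp2, C5 sp2, C6 sp2, C7 sp, C8 sp2

C1 has 4 σ bonds: steric number 4 → sp3.
C2 — 3 σ bonds, plus one π bond. Steric number 3, so sp2.
C3 has 3 σ bonds, plus one π bond: steric number 3 → sp2.
C4 carries 3 σ bonds, plus one π bond, giving a steric number of 3, so it is sp2.
C5 has 3 σ bonds, plus one π bond: steric number 3 → sp2.
C6: 3 σ bonds, plus one π bond; 3 regions of electron density → sp2.
C7: 2 σ bonds, plus two π bonds; 2 regions of electron density → sp.
C8: 3 σ bonds, plus one π bond — 3 electron domains, sp2.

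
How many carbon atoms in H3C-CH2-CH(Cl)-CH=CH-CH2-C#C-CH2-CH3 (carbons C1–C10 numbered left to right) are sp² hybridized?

C1: sp3
C2: sp3
C3: sp3
C4: sp2 ✓
C5: sp2 ✓
C6: sp3
C7: sp
C8: sp
C9: sp3
C10: sp3
C4, C5 → 2 sp2 carbons.

2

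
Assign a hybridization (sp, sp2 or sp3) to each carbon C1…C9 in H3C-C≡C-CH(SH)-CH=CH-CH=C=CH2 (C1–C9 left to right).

C1 sp3, C2 sp, C3 sp, C4 sp3, C5 sp2, C6 sp2, C7 sp2, C8 sp, C9 sp2

C1 (4 σ bonds) has steric number 4: sp3.
C2: 2 σ bonds, plus two π bonds — 2 electron domains, sp.
C3 has 2 σ bonds, plus two π bonds: steric number 2 → sp.
C4 has 4 σ bonds: steric number 4 → sp3.
C5: 3 σ bonds, plus one π bond; 3 regions of electron density → sp2.
C6: 3 σ bonds, plus one π bond; 3 regions of electron density → sp2.
C7 is sp2: 3 σ bonds, plus one π bond, 3 electron-density regions.
C8 — 2 σ bonds, plus two π bonds. Steric number 2, so sp.
C9: 3 σ bonds, plus one π bond; 3 regions of electron density → sp2.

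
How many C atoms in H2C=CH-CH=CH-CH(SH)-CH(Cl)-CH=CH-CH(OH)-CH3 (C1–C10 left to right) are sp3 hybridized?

C1: sp2
C2: sp2
C3: sp2
C4: sp2
C5: sp3 ✓
C6: sp3 ✓
C7: sp2
C8: sp2
C9: sp3 ✓
C10: sp3 ✓
C5, C6, C9, C10 → 4 sp3 carbons.

4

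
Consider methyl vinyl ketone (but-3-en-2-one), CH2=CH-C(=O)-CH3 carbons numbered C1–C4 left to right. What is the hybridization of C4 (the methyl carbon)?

C4 (the methyl carbon) is sp3: 4 σ bonds, 4 electron-density regions.

sp³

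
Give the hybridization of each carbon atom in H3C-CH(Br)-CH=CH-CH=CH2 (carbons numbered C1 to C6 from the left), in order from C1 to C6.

C1 — 4 σ bonds. Steric number 4, so sp3.
C2 (4 σ bonds) has steric number 4: sp3.
C3: 3 σ bonds, plus one π bond; 3 regions of electron density → sp2.
C4 carries 3 σ bonds, plus one π bond, giving a steric number of 3, so it is sp2.
C5 is sp2: 3 σ bonds, plus one π bond, 3 electron-density regions.
C6 — 3 σ bonds, plus one π bond. Steric number 3, so sp2.

C1 sp3, C2 sp3, C3 sp2, C4 sp2, C5 sp2, C6 sp2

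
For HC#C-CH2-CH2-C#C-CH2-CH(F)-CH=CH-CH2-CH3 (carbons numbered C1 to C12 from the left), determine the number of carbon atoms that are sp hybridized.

4

C1: sp ✓
C2: sp ✓
C3: sp3
C4: sp3
C5: sp ✓
C6: sp ✓
C7: sp3
C8: sp3
C9: sp2
C10: sp2
C11: sp3
C12: sp3
C1, C2, C5, C6 → 4 sp carbons.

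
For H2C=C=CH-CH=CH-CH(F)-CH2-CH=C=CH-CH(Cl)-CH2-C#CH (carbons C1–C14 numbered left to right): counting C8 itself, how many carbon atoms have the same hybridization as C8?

C8 is sp2 (one π bond).
C1: sp2 ✓
C2: sp
C3: sp2 ✓
C4: sp2 ✓
C5: sp2 ✓
C6: sp3
C7: sp3
C8: sp2 ✓
C9: sp
C10: sp2 ✓
C11: sp3
C12: sp3
C13: sp
C14: sp
6 carbons are sp2.

6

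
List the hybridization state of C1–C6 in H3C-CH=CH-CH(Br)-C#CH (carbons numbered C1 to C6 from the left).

C1 — 4 σ bonds. Steric number 4, so sp3.
C2: 3 σ bonds, plus one π bond; 3 regions of electron density → sp2.
C3 has 3 σ bonds, plus one π bond: steric number 3 → sp2.
C4: 4 σ bonds; 4 regions of electron density → sp3.
C5 (2 σ bonds, plus two π bonds) has steric number 2: sp.
C6: 2 σ bonds, plus two π bonds — 2 electron domains, sp.

C1 sp3, C2 sp2, C3 sp2, C4 sp3, C5 sp, C6 sp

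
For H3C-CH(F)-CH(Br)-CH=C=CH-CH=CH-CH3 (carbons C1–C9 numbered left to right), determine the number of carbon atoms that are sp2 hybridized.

C1: sp3
C2: sp3
C3: sp3
C4: sp2 ✓
C5: sp
C6: sp2 ✓
C7: sp2 ✓
C8: sp2 ✓
C9: sp3
C4, C6, C7, C8 → 4 sp2 carbons.

4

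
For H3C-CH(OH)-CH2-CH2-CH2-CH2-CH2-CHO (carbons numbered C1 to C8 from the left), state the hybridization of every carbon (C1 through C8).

C1 sp3, C2 sp3, C3 sp3, C4 sp3, C5 sp3, C6 sp3, C7 sp3, C8 sp2

C1: 4 σ bonds — 4 electron domains, sp3.
C2 is sp3: 4 σ bonds, 4 electron-density regions.
C3 has 4 σ bonds: steric number 4 → sp3.
C4 — 4 σ bonds. Steric number 4, so sp3.
C5 (4 σ bonds) has steric number 4: sp3.
C6 — 4 σ bonds. Steric number 4, so sp3.
C7 has 4 σ bonds: steric number 4 → sp3.
C8 carries 3 σ bonds, plus one π bond, giving a steric number of 3, so it is sp2.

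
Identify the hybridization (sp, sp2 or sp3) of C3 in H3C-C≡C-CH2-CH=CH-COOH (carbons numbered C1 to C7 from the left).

sp

C3 (2 σ bonds, plus two π bonds) has steric number 2: sp.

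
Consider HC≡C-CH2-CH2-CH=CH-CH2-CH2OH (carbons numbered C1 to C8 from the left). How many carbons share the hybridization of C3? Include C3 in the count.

C3 is sp3 (only σ bonds).
C1: sp
C2: sp
C3: sp3 ✓
C4: sp3 ✓
C5: sp2
C6: sp2
C7: sp3 ✓
C8: sp3 ✓
4 carbons are sp3.

4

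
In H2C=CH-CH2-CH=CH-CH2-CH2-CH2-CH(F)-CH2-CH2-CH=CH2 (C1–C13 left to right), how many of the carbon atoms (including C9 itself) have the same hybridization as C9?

7

C9 is sp3 (only σ bonds).
C1: sp2
C2: sp2
C3: sp3 ✓
C4: sp2
C5: sp2
C6: sp3 ✓
C7: sp3 ✓
C8: sp3 ✓
C9: sp3 ✓
C10: sp3 ✓
C11: sp3 ✓
C12: sp2
C13: sp2
7 carbons are sp3.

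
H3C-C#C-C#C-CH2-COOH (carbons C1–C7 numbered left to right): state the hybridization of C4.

sp

C4: 2 σ bonds, plus two π bonds; 2 regions of electron density → sp.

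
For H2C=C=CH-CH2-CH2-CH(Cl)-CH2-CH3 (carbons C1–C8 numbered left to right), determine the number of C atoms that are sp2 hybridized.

2

C1: sp2 ✓
C2: sp
C3: sp2 ✓
C4: sp3
C5: sp3
C6: sp3
C7: sp3
C8: sp3
C1, C3 → 2 sp2 carbons.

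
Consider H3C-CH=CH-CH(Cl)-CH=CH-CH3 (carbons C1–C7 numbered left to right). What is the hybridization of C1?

C1 carries 4 σ bonds, giving a steric number of 4, so it is sp3.

sp3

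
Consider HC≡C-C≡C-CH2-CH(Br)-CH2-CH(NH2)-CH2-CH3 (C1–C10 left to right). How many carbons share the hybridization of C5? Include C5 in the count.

6

C5 is sp3 (only σ bonds).
C1: sp
C2: sp
C3: sp
C4: sp
C5: sp3 ✓
C6: sp3 ✓
C7: sp3 ✓
C8: sp3 ✓
C9: sp3 ✓
C10: sp3 ✓
6 carbons are sp3.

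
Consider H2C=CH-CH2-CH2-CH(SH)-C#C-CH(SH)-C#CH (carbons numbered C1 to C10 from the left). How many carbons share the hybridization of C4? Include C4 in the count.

4

C4 is sp3 (only σ bonds).
C1: sp2
C2: sp2
C3: sp3 ✓
C4: sp3 ✓
C5: sp3 ✓
C6: sp
C7: sp
C8: sp3 ✓
C9: sp
C10: sp
4 carbons are sp3.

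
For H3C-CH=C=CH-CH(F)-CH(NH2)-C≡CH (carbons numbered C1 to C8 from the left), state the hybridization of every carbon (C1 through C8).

C1 (4 σ bonds) has steric number 4: sp3.
C2 carries 3 σ bonds, plus one π bond, giving a steric number of 3, so it is sp2.
C3 (2 σ bonds, plus two π bonds) has steric number 2: sp.
C4: 3 σ bonds, plus one π bond — 3 electron domains, sp2.
C5: 4 σ bonds — 4 electron domains, sp3.
C6 is sp3: 4 σ bonds, 4 electron-density regions.
C7: 2 σ bonds, plus two π bonds — 2 electron domains, sp.
C8: 2 σ bonds, plus two π bonds — 2 electron domains, sp.

C1 sp3, C2 sp2, C3 sp, C4 sp2, C5 sp3, C6 sp3, C7 sp, C8 sp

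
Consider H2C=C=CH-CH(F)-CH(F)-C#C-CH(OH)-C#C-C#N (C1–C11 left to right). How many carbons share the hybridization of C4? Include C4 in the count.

C4 is sp3 (only σ bonds).
C1: sp2
C2: sp
C3: sp2
C4: sp3 ✓
C5: sp3 ✓
C6: sp
C7: sp
C8: sp3 ✓
C9: sp
C10: sp
C11: sp
3 carbons are sp3.

3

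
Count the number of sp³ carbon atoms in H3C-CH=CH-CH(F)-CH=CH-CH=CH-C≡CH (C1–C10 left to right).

2

C1: sp3 ✓
C2: sp2
C3: sp2
C4: sp3 ✓
C5: sp2
C6: sp2
C7: sp2
C8: sp2
C9: sp
C10: sp
C1, C4 → 2 sp3 carbons.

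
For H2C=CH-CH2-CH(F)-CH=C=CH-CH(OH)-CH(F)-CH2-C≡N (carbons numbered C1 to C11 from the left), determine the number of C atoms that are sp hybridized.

2

C1: sp2
C2: sp2
C3: sp3
C4: sp3
C5: sp2
C6: sp ✓
C7: sp2
C8: sp3
C9: sp3
C10: sp3
C11: sp ✓
C6, C11 → 2 sp carbons.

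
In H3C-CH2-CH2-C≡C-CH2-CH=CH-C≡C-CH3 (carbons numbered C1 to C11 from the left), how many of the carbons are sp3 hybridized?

5

C1: sp3 ✓
C2: sp3 ✓
C3: sp3 ✓
C4: sp
C5: sp
C6: sp3 ✓
C7: sp2
C8: sp2
C9: sp
C10: sp
C11: sp3 ✓
C1, C2, C3, C6, C11 → 5 sp3 carbons.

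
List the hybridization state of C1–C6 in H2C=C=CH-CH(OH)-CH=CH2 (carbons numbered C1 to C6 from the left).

C1 sp2, C2 sp, C3 sp2, C4 sp3, C5 sp2, C6 sp2

C1: 3 σ bonds, plus one π bond; 3 regions of electron density → sp2.
C2 — 2 σ bonds, plus two π bonds. Steric number 2, so sp.
C3: 3 σ bonds, plus one π bond — 3 electron domains, sp2.
C4 — 4 σ bonds. Steric number 4, so sp3.
C5 has 3 σ bonds, plus one π bond: steric number 3 → sp2.
C6 carries 3 σ bonds, plus one π bond, giving a steric number of 3, so it is sp2.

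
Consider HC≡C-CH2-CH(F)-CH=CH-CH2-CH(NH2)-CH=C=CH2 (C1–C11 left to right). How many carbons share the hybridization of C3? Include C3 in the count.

4

C3 is sp3 (only σ bonds).
C1: sp
C2: sp
C3: sp3 ✓
C4: sp3 ✓
C5: sp2
C6: sp2
C7: sp3 ✓
C8: sp3 ✓
C9: sp2
C10: sp
C11: sp2
4 carbons are sp3.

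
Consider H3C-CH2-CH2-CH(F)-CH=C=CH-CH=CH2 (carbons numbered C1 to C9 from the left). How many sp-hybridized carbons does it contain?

C1: sp3
C2: sp3
C3: sp3
C4: sp3
C5: sp2
C6: sp ✓
C7: sp2
C8: sp2
C9: sp2
C6 → 1 sp carbon.

1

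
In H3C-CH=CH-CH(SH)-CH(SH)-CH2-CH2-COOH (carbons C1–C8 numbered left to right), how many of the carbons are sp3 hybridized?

5

C1: sp3 ✓
C2: sp2
C3: sp2
C4: sp3 ✓
C5: sp3 ✓
C6: sp3 ✓
C7: sp3 ✓
C8: sp2
C1, C4, C5, C6, C7 → 5 sp3 carbons.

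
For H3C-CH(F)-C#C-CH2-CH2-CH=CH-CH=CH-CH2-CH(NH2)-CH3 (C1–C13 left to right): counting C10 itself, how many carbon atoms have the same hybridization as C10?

4

C10 is sp2 (one π bond).
C1: sp3
C2: sp3
C3: sp
C4: sp
C5: sp3
C6: sp3
C7: sp2 ✓
C8: sp2 ✓
C9: sp2 ✓
C10: sp2 ✓
C11: sp3
C12: sp3
C13: sp3
4 carbons are sp2.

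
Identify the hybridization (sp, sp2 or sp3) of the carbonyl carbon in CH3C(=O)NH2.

sp²

The carbonyl carbon: 3 σ bonds, plus one π bond; 3 regions of electron density → sp2.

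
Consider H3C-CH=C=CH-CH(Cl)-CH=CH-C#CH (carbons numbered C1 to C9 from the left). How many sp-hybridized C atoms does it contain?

C1: sp3
C2: sp2
C3: sp ✓
C4: sp2
C5: sp3
C6: sp2
C7: sp2
C8: sp ✓
C9: sp ✓
C3, C8, C9 → 3 sp carbons.

3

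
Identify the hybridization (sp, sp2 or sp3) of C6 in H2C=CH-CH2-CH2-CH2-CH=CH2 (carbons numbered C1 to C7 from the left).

C6 carries 3 σ bonds, plus one π bond, giving a steric number of 3, so it is sp2.

sp²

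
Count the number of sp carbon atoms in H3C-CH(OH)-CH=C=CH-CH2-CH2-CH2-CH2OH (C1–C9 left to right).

1

C1: sp3
C2: sp3
C3: sp2
C4: sp ✓
C5: sp2
C6: sp3
C7: sp3
C8: sp3
C9: sp3
C4 → 1 sp carbon.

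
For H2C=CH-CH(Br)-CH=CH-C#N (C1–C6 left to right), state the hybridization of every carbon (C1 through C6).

C1 — 3 σ bonds, plus one π bond. Steric number 3, so sp2.
C2 (3 σ bonds, plus one π bond) has steric number 3: sp2.
C3 — 4 σ bonds. Steric number 4, so sp3.
C4 carries 3 σ bonds, plus one π bond, giving a steric number of 3, so it is sp2.
C5 — 3 σ bonds, plus one π bond. Steric number 3, so sp2.
C6 (2 σ bonds, plus two π bonds) has steric number 2: sp.

C1 sp2, C2 sp2, C3 sp3, C4 sp2, C5 sp2, C6 sp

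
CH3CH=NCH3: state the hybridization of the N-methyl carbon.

sp3

The N-methyl carbon carries 4 σ bonds, giving a steric number of 4, so it is sp3.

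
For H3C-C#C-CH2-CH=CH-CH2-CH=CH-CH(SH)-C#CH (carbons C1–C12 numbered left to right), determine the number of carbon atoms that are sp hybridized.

4

C1: sp3
C2: sp ✓
C3: sp ✓
C4: sp3
C5: sp2
C6: sp2
C7: sp3
C8: sp2
C9: sp2
C10: sp3
C11: sp ✓
C12: sp ✓
C2, C3, C11, C12 → 4 sp carbons.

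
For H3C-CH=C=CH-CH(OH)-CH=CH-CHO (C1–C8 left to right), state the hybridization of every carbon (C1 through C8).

C1 — 4 σ bonds. Steric number 4, so sp3.
C2 (3 σ bonds, plus one π bond) has steric number 3: sp2.
C3: 2 σ bonds, plus two π bonds — 2 electron domains, sp.
C4: 3 σ bonds, plus one π bond; 3 regions of electron density → sp2.
C5 carries 4 σ bonds, giving a steric number of 4, so it is sp3.
C6: 3 σ bonds, plus one π bond; 3 regions of electron density → sp2.
C7 — 3 σ bonds, plus one π bond. Steric number 3, so sp2.
C8 has 3 σ bonds, plus one π bond: steric number 3 → sp2.

C1 sp3, C2 sp2, C3 sp, C4 sp2, C5 sp3, C6 sp2, C7 sp2, C8 sp2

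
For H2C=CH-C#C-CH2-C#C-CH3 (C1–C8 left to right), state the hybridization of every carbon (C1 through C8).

C1 is sp2: 3 σ bonds, plus one π bond, 3 electron-density regions.
C2 (3 σ bonds, plus one π bond) has steric number 3: sp2.
C3 carries 2 σ bonds, plus two π bonds, giving a steric number of 2, so it is sp.
C4 (2 σ bonds, plus two π bonds) has steric number 2: sp.
C5 (4 σ bonds) has steric number 4: sp3.
C6 (2 σ bonds, plus two π bonds) has steric number 2: sp.
C7 — 2 σ bonds, plus two π bonds. Steric number 2, so sp.
C8 is sp3: 4 σ bonds, 4 electron-density regions.

C1 sp2, C2 sp2, C3 sp, C4 sp, C5 sp3, C6 sp, C7 sp, C8 sp3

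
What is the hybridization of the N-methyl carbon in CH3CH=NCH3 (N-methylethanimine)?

The N-methyl carbon carries 4 σ bonds, giving a steric number of 4, so it is sp3.

sp³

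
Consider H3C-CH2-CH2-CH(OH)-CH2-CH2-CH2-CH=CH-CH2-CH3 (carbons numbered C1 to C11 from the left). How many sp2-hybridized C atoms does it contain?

2

C1: sp3
C2: sp3
C3: sp3
C4: sp3
C5: sp3
C6: sp3
C7: sp3
C8: sp2 ✓
C9: sp2 ✓
C10: sp3
C11: sp3
C8, C9 → 2 sp2 carbons.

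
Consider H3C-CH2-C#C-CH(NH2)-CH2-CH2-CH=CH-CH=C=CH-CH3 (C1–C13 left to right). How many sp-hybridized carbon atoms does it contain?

3

C1: sp3
C2: sp3
C3: sp ✓
C4: sp ✓
C5: sp3
C6: sp3
C7: sp3
C8: sp2
C9: sp2
C10: sp2
C11: sp ✓
C12: sp2
C13: sp3
C3, C4, C11 → 3 sp carbons.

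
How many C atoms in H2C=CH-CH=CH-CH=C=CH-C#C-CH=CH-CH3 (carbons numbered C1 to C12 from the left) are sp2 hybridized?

8

C1: sp2 ✓
C2: sp2 ✓
C3: sp2 ✓
C4: sp2 ✓
C5: sp2 ✓
C6: sp
C7: sp2 ✓
C8: sp
C9: sp
C10: sp2 ✓
C11: sp2 ✓
C12: sp3
C1, C2, C3, C4, C5, C7, C10, C11 → 8 sp2 carbons.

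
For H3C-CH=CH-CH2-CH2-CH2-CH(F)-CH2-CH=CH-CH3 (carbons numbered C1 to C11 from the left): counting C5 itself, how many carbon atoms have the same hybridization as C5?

7

C5 is sp3 (only σ bonds).
C1: sp3 ✓
C2: sp2
C3: sp2
C4: sp3 ✓
C5: sp3 ✓
C6: sp3 ✓
C7: sp3 ✓
C8: sp3 ✓
C9: sp2
C10: sp2
C11: sp3 ✓
7 carbons are sp3.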